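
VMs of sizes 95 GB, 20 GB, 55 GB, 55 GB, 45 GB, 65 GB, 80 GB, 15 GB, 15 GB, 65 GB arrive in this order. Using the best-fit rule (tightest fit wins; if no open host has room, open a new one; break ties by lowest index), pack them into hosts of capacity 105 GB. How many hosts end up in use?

  95 → host 1 (new)  [load 95/105]
  20 → host 2 (new)  [load 20/105]
  55 → host 2  [load 75/105]
  55 → host 3 (new)  [load 55/105]
  45 → host 3  [load 100/105]
  65 → host 4 (new)  [load 65/105]
  80 → host 5 (new)  [load 80/105]
  15 → host 5  [load 95/105]
  15 → host 2  [load 90/105]
  65 → host 6 (new)  [load 65/105]
6 hosts opened.

6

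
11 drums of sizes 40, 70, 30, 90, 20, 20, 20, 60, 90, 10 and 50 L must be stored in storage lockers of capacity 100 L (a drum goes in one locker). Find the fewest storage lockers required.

Total = 90 + 90 + 70 + 60 + 50 + 40 + 30 + 20 + 20 + 20 + 10 = 500 L.
Lower bound: ⌈500/100⌉ = 5 storage lockers.
A packing using 6 storage lockers:
  locker 1: 90 + 10 = 100
  locker 2: 90 = 90
  locker 3: 70 + 30 = 100
  locker 4: 60 + 40 = 100
  locker 5: 50 + 20 + 20 = 90
  locker 6: 20 = 20
No arrangement into 5 storage lockers stays within capacity, so 6 is optimal.

6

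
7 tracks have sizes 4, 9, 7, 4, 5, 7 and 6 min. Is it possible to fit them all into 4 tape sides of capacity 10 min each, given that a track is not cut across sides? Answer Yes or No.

Total = 42 min; ⌈42/10⌉ = 5.
At least 5 tape sides are required, but only 4 are allowed.

No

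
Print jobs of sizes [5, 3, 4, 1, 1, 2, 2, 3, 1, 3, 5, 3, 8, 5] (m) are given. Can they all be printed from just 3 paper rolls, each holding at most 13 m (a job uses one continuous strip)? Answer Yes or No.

Total = 46 m; ⌈46/13⌉ = 4.
At least 4 paper rolls are required, but only 3 are allowed.

No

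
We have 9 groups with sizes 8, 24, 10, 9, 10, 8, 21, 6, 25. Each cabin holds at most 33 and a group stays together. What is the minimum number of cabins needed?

4

Total = 25 + 24 + 21 + 10 + 10 + 9 + 8 + 8 + 6 = 121.
Lower bound: ⌈121/33⌉ = 4 cabins.
A packing using 4 cabins:
  cabin 1: 25 + 8 = 33
  cabin 2: 24 + 9 = 33
  cabin 3: 21 + 10 = 31
  cabin 4: 10 + 8 + 6 = 24
This matches the lower bound, so 4 is optimal.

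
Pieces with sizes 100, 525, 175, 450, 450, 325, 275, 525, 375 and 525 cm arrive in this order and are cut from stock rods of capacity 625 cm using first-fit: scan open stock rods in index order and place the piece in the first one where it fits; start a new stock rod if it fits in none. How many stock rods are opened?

7

  100 → stock rod 1 (new)  [load 100/625]
  525 → stock rod 1  [load 625/625]
  175 → stock rod 2 (new)  [load 175/625]
  450 → stock rod 2  [load 625/625]
  450 → stock rod 3 (new)  [load 450/625]
  325 → stock rod 4 (new)  [load 325/625]
  275 → stock rod 4  [load 600/625]
  525 → stock rod 5 (new)  [load 525/625]
  375 → stock rod 6 (new)  [load 375/625]
  525 → stock rod 7 (new)  [load 525/625]
7 stock rods opened.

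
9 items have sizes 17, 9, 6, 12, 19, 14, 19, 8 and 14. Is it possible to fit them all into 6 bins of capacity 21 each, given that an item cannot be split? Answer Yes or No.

No

Total = 118; ⌈118/21⌉ = 6.
The bound of 6 does not rule out 6, but exhaustive search shows no assignment into 6 bins of capacity 21 exists — the minimum is 7.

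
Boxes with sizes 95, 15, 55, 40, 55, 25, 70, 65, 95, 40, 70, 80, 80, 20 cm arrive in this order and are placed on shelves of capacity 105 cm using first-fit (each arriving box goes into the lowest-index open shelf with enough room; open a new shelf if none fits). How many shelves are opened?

  95 → shelf 1 (new)  [load 95/105]
  15 → shelf 2 (new)  [load 15/105]
  55 → shelf 2  [load 70/105]
  40 → shelf 3 (new)  [load 40/105]
  55 → shelf 3  [load 95/105]
  25 → shelf 2  [load 95/105]
  70 → shelf 4 (new)  [load 70/105]
  65 → shelf 5 (new)  [load 65/105]
  95 → shelf 6 (new)  [load 95/105]
  40 → shelf 5  [load 105/105]
  70 → shelf 7 (new)  [load 70/105]
  80 → shelf 8 (new)  [load 80/105]
  80 → shelf 9 (new)  [load 80/105]
  20 → shelf 4  [load 90/105]
9 shelves opened.

9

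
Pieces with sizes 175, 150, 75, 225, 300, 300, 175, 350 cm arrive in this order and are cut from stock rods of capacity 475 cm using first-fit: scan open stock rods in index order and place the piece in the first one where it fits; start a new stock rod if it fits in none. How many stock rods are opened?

5

  175 → stock rod 1 (new)  [load 175/475]
  150 → stock rod 1  [load 325/475]
  75 → stock rod 1  [load 400/475]
  225 → stock rod 2 (new)  [load 225/475]
  300 → stock rod 3 (new)  [load 300/475]
  300 → stock rod 4 (new)  [load 300/475]
  175 → stock rod 2  [load 400/475]
  350 → stock rod 5 (new)  [load 350/475]
5 stock rods opened.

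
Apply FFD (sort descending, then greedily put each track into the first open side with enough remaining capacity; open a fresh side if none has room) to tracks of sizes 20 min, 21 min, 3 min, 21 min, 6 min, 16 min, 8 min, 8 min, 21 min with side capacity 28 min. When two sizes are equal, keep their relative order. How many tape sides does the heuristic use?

Sorted descending: 21, 21, 21, 20, 16, 8, 8, 6, 3.
  21 → side 1 (new)  [load 21/28]
  21 → side 2 (new)  [load 21/28]
  21 → side 3 (new)  [load 21/28]
  20 → side 4 (new)  [load 20/28]
  16 → side 5 (new)  [load 16/28]
  8 → side 4  [load 28/28]
  8 → side 5  [load 24/28]
  6 → side 1  [load 27/28]
  3 → side 2  [load 24/28]
5 tape sides opened.

5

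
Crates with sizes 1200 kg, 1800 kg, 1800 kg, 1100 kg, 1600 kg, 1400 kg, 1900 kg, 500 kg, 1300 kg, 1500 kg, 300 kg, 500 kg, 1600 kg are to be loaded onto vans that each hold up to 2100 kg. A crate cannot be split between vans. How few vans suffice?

10

Total = 1900 + 1800 + 1800 + 1600 + 1600 + 1500 + 1400 + 1300 + 1200 + 1100 + 500 + 500 + 300 = 16500 kg.
Lower bound: ⌈16500/2100⌉ = 8 vans.
Also, 10 crates each exceed 1050 kg, and no two of those can share a van, so at least 10 vans are needed.
A packing using 10 vans:
  van 1: 1900 = 1900
  van 2: 1800 + 300 = 2100
  van 3: 1800 = 1800
  van 4: 1600 + 500 = 2100
  van 5: 1600 + 500 = 2100
  van 6: 1500 = 1500
  van 7: 1400 = 1400
  van 8: 1300 = 1300
  van 9: 1200 = 1200
  van 10: 1100 = 1100
This matches the lower bound, so 10 is optimal.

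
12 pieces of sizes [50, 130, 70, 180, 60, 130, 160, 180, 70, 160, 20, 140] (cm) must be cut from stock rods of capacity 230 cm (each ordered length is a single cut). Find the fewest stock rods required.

7

Total = 180 + 180 + 160 + 160 + 140 + 130 + 130 + 70 + 70 + 60 + 50 + 20 = 1350 cm.
Lower bound: ⌈1350/230⌉ = 6 stock rods.
Also, 7 pieces each exceed 115 cm, and no two of those can share a stock rod, so at least 7 stock rods are needed.
A packing using 7 stock rods:
  stock rod 1: 180 + 50 = 230
  stock rod 2: 180 + 20 = 200
  stock rod 3: 160 + 70 = 230
  stock rod 4: 160 + 70 = 230
  stock rod 5: 140 + 60 = 200
  stock rod 6: 130 = 130
  stock rod 7: 130 = 130
This matches the lower bound, so 7 is optimal.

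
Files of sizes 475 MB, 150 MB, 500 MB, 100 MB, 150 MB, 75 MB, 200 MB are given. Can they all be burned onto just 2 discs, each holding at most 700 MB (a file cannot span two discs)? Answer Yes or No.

Total = 1650 MB; ⌈1650/700⌉ = 3.
At least 3 discs are required, but only 2 are allowed.

No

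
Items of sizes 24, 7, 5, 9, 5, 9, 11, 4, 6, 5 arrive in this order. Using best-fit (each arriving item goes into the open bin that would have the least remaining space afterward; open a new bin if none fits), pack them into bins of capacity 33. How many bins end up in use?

3

  24 → bin 1 (new)  [load 24/33]
  7 → bin 1  [load 31/33]
  5 → bin 2 (new)  [load 5/33]
  9 → bin 2  [load 14/33]
  5 → bin 2  [load 19/33]
  9 → bin 2  [load 28/33]
  11 → bin 3 (new)  [load 11/33]
  4 → bin 2  [load 32/33]
  6 → bin 3  [load 17/33]
  5 → bin 3  [load 22/33]
3 bins opened.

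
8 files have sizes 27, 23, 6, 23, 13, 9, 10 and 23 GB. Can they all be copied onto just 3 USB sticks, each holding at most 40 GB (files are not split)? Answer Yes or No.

Total = 134 GB; ⌈134/40⌉ = 4.
At least 4 USB sticks are required, but only 3 are allowed.

No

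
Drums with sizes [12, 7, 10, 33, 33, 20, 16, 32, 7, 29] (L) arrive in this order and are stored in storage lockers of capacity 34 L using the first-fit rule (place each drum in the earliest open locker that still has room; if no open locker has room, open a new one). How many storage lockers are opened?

  12 → locker 1 (new)  [load 12/34]
  7 → locker 1  [load 19/34]
  10 → locker 1  [load 29/34]
  33 → locker 2 (new)  [load 33/34]
  33 → locker 3 (new)  [load 33/34]
  20 → locker 4 (new)  [load 20/34]
  16 → locker 5 (new)  [load 16/34]
  32 → locker 6 (new)  [load 32/34]
  7 → locker 4  [load 27/34]
  29 → locker 7 (new)  [load 29/34]
7 storage lockers opened.

7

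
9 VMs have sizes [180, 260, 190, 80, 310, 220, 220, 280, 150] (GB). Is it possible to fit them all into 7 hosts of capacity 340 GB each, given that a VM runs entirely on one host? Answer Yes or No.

Yes

A valid assignment using 7 hosts:
  host 1: 310 = 310
  host 2: 280 = 280
  host 3: 260 + 80 = 340
  host 4: 220 = 220
  host 5: 220 = 220
  host 6: 190 + 150 = 340
  host 7: 180 = 180
Every load is within 340 GB, so 7 hosts suffice.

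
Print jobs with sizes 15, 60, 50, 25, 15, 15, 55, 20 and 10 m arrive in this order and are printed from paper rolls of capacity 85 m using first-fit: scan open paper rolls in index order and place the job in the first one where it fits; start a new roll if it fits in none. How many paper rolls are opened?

4

  15 → roll 1 (new)  [load 15/85]
  60 → roll 1  [load 75/85]
  50 → roll 2 (new)  [load 50/85]
  25 → roll 2  [load 75/85]
  15 → roll 3 (new)  [load 15/85]
  15 → roll 3  [load 30/85]
  55 → roll 3  [load 85/85]
  20 → roll 4 (new)  [load 20/85]
  10 → roll 1  [load 85/85]
4 paper rolls opened.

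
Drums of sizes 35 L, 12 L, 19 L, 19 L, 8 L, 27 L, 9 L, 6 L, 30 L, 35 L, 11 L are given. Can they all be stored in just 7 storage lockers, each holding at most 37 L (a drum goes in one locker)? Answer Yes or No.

A valid assignment using 7 storage lockers:
  locker 1: 35 = 35
  locker 2: 35 = 35
  locker 3: 30 + 6 = 36
  locker 4: 27 + 9 = 36
  locker 5: 19 + 12 = 31
  locker 6: 19 + 11 = 30
  locker 7: 8 = 8
Every load is within 37 L, so 7 storage lockers suffice.

Yes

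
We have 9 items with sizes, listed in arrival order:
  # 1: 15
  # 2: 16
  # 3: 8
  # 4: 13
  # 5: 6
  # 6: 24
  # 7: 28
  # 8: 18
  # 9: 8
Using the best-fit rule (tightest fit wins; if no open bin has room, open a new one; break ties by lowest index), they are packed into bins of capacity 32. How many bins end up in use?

  15 → bin 1 (new)  [load 15/32]
  16 → bin 1  [load 31/32]
  8 → bin 2 (new)  [load 8/32]
  13 → bin 2  [load 21/32]
  6 → bin 2  [load 27/32]
  24 → bin 3 (new)  [load 24/32]
  28 → bin 4 (new)  [load 28/32]
  18 → bin 5 (new)  [load 18/32]
  8 → bin 3  [load 32/32]
5 bins opened.

5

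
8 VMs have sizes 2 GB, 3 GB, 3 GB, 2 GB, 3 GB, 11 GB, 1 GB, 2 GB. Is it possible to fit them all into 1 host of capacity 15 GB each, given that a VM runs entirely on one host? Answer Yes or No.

No

Total = 27 GB; ⌈27/15⌉ = 2.
At least 2 hosts are required, but only 1 is allowed.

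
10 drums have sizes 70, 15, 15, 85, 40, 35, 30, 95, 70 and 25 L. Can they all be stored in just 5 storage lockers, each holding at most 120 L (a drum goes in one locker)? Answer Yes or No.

A valid assignment using 5 storage lockers:
  locker 1: 95 + 25 = 120
  locker 2: 85 + 35 = 120
  locker 3: 70 + 40 = 110
  locker 4: 70 + 30 + 15 = 115
  locker 5: 15 = 15
Every load is within 120 L, so 5 storage lockers suffice.

Yes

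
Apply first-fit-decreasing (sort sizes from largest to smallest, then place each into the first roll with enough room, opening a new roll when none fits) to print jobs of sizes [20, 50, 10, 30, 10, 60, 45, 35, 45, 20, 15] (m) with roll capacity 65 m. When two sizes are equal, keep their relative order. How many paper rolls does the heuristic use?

Sorted descending: 60, 50, 45, 45, 35, 30, 20, 20, 15, 10, 10.
  60 → roll 1 (new)  [load 60/65]
  50 → roll 2 (new)  [load 50/65]
  45 → roll 3 (new)  [load 45/65]
  45 → roll 4 (new)  [load 45/65]
  35 → roll 5 (new)  [load 35/65]
  30 → roll 5  [load 65/65]
  20 → roll 3  [load 65/65]
  20 → roll 4  [load 65/65]
  15 → roll 2  [load 65/65]
  10 → roll 6 (new)  [load 10/65]
  10 → roll 6  [load 20/65]
6 paper rolls opened.

6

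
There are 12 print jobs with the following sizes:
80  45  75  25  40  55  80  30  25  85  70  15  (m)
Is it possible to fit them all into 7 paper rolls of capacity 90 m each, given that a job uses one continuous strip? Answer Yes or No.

Total = 625 m; ⌈625/90⌉ = 7.
The bound of 7 does not rule out 7, but exhaustive search shows no assignment into 7 paper rolls of capacity 90 m exists — the minimum is 8.

No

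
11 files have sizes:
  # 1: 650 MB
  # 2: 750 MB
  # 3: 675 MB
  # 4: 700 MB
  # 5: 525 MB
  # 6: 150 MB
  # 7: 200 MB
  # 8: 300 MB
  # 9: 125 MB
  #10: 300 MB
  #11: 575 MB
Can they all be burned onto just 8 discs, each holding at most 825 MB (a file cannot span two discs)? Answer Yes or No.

Yes

A valid assignment using 7 discs:
  disc 1: 750 = 750
  disc 2: 700 + 125 = 825
  disc 3: 675 + 150 = 825
  disc 4: 650 = 650
  disc 5: 575 + 200 = 775
  disc 6: 525 + 300 = 825
  disc 7: 300 = 300
That uses only 7 ≤ 8, so 8 discs are enough.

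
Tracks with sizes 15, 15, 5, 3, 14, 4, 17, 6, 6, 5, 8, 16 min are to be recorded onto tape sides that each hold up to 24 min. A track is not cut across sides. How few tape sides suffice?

Total = 17 + 16 + 15 + 15 + 14 + 8 + 6 + 6 + 5 + 5 + 4 + 3 = 114 min.
Lower bound: ⌈114/24⌉ = 5 tape sides.
A packing using 5 tape sides:
  side 1: 17 + 6 = 23
  side 2: 16 + 8 = 24
  side 3: 15 + 6 + 3 = 24
  side 4: 15 + 5 + 4 = 24
  side 5: 14 + 5 = 19
This matches the lower bound, so 5 is optimal.

5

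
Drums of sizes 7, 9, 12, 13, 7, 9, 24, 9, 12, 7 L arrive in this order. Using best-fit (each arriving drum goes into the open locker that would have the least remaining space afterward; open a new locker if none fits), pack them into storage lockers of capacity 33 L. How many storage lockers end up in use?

4

  7 → locker 1 (new)  [load 7/33]
  9 → locker 1  [load 16/33]
  12 → locker 1  [load 28/33]
  13 → locker 2 (new)  [load 13/33]
  7 → locker 2  [load 20/33]
  9 → locker 2  [load 29/33]
  24 → locker 3 (new)  [load 24/33]
  9 → locker 3  [load 33/33]
  12 → locker 4 (new)  [load 12/33]
  7 → locker 4  [load 19/33]
4 storage lockers opened.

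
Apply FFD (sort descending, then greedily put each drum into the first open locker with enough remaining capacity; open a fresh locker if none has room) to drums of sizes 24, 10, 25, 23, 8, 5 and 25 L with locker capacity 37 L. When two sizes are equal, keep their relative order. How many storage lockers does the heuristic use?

Sorted descending: 25, 25, 24, 23, 10, 8, 5.
  25 → locker 1 (new)  [load 25/37]
  25 → locker 2 (new)  [load 25/37]
  24 → locker 3 (new)  [load 24/37]
  23 → locker 4 (new)  [load 23/37]
  10 → locker 1  [load 35/37]
  8 → locker 2  [load 33/37]
  5 → locker 3  [load 29/37]
4 storage lockers opened.

4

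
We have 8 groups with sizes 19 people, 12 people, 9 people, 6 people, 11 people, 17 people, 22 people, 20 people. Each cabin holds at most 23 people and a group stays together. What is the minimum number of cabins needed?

6

Total = 22 + 20 + 19 + 17 + 12 + 11 + 9 + 6 = 116 people.
Lower bound: ⌈116/23⌉ = 6 cabins.
A packing using 6 cabins:
  cabin 1: 22 = 22
  cabin 2: 20 = 20
  cabin 3: 19 = 19
  cabin 4: 17 + 6 = 23
  cabin 5: 12 + 11 = 23
  cabin 6: 9 = 9
This matches the lower bound, so 6 is optimal.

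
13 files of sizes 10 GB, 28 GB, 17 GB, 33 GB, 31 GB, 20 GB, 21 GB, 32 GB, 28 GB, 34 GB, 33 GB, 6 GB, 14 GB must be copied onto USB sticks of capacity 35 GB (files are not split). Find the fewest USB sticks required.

10

Total = 34 + 33 + 33 + 32 + 31 + 28 + 28 + 21 + 20 + 17 + 14 + 10 + 6 = 307 GB.
Lower bound: ⌈307/35⌉ = 9 USB sticks.
A packing using 10 USB sticks:
  USB stick 1: 34 = 34
  USB stick 2: 33 = 33
  USB stick 3: 33 = 33
  USB stick 4: 32 = 32
  USB stick 5: 31 = 31
  USB stick 6: 28 + 6 = 34
  USB stick 7: 28 = 28
  USB stick 8: 21 + 14 = 35
  USB stick 9: 20 + 10 = 30
  USB stick 10: 17 = 17
No arrangement into 9 USB sticks stays within capacity, so 10 is optimal.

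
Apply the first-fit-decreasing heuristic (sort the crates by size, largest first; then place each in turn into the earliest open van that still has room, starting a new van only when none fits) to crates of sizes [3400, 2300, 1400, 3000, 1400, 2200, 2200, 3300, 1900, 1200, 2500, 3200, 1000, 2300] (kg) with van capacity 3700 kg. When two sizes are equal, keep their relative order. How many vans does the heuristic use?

Sorted descending: 3400, 3300, 3200, 3000, 2500, 2300, 2300, 2200, 2200, 1900, 1400, 1400, 1200, 1000.
  3400 → van 1 (new)  [load 3400/3700]
  3300 → van 2 (new)  [load 3300/3700]
  3200 → van 3 (new)  [load 3200/3700]
  3000 → van 4 (new)  [load 3000/3700]
  2500 → van 5 (new)  [load 2500/3700]
  2300 → van 6 (new)  [load 2300/3700]
  2300 → van 7 (new)  [load 2300/3700]
  2200 → van 8 (new)  [load 2200/3700]
  2200 → van 9 (new)  [load 2200/3700]
  1900 → van 10 (new)  [load 1900/3700]
  1400 → van 6  [load 3700/3700]
  1400 → van 7  [load 3700/3700]
  1200 → van 5  [load 3700/3700]
  1000 → van 8  [load 3200/3700]
10 vans opened.

10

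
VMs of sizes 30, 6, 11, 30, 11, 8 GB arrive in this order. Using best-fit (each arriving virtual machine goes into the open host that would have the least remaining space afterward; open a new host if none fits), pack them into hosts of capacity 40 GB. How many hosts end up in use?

  30 → host 1 (new)  [load 30/40]
  6 → host 1  [load 36/40]
  11 → host 2 (new)  [load 11/40]
  30 → host 3 (new)  [load 30/40]
  11 → host 2  [load 22/40]
  8 → host 3  [load 38/40]
3 hosts opened.

3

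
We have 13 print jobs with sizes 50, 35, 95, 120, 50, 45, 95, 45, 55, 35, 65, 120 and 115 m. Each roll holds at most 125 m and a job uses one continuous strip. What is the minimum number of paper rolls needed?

9

Total = 120 + 120 + 115 + 95 + 95 + 65 + 55 + 50 + 50 + 45 + 45 + 35 + 35 = 925 m.
Lower bound: ⌈925/125⌉ = 8 paper rolls.
A packing using 9 paper rolls:
  roll 1: 120 = 120
  roll 2: 120 = 120
  roll 3: 115 = 115
  roll 4: 95 = 95
  roll 5: 95 = 95
  roll 6: 65 + 55 = 120
  roll 7: 50 + 50 = 100
  roll 8: 45 + 45 + 35 = 125
  roll 9: 35 = 35
No arrangement into 8 paper rolls stays within capacity, so 9 is optimal.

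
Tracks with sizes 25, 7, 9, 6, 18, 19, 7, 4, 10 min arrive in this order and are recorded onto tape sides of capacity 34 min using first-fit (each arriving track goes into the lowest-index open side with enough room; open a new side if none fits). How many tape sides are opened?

4

  25 → side 1 (new)  [load 25/34]
  7 → side 1  [load 32/34]
  9 → side 2 (new)  [load 9/34]
  6 → side 2  [load 15/34]
  18 → side 2  [load 33/34]
  19 → side 3 (new)  [load 19/34]
  7 → side 3  [load 26/34]
  4 → side 3  [load 30/34]
  10 → side 4 (new)  [load 10/34]
4 tape sides opened.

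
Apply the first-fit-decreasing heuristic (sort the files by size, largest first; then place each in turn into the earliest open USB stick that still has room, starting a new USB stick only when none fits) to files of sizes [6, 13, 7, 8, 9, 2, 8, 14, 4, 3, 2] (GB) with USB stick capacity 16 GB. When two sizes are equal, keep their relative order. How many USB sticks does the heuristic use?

5

Sorted descending: 14, 13, 9, 8, 8, 7, 6, 4, 3, 2, 2.
  14 → USB stick 1 (new)  [load 14/16]
  13 → USB stick 2 (new)  [load 13/16]
  9 → USB stick 3 (new)  [load 9/16]
  8 → USB stick 4 (new)  [load 8/16]
  8 → USB stick 4  [load 16/16]
  7 → USB stick 3  [load 16/16]
  6 → USB stick 5 (new)  [load 6/16]
  4 → USB stick 5  [load 10/16]
  3 → USB stick 2  [load 16/16]
  2 → USB stick 1  [load 16/16]
  2 → USB stick 5  [load 12/16]
5 USB sticks opened.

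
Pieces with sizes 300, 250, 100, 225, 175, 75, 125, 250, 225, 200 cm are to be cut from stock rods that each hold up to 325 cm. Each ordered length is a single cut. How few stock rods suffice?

7

Total = 300 + 250 + 250 + 225 + 225 + 200 + 175 + 125 + 100 + 75 = 1925 cm.
Lower bound: ⌈1925/325⌉ = 6 stock rods.
Also, 7 pieces each exceed 325/2 cm, and no two of those can share a stock rod, so at least 7 stock rods are needed.
A packing using 7 stock rods:
  stock rod 1: 300 = 300
  stock rod 2: 250 + 75 = 325
  stock rod 3: 250 = 250
  stock rod 4: 225 + 100 = 325
  stock rod 5: 225 = 225
  stock rod 6: 200 + 125 = 325
  stock rod 7: 175 = 175
This matches the lower bound, so 7 is optimal.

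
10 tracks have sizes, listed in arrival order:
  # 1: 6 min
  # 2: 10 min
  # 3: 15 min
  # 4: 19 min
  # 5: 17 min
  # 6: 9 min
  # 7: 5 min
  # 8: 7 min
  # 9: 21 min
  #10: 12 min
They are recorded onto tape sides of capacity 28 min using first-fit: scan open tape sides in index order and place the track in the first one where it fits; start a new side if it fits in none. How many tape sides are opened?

  6 → side 1 (new)  [load 6/28]
  10 → side 1  [load 16/28]
  15 → side 2 (new)  [load 15/28]
  19 → side 3 (new)  [load 19/28]
  17 → side 4 (new)  [load 17/28]
  9 → side 1  [load 25/28]
  5 → side 2  [load 20/28]
  7 → side 2  [load 27/28]
  21 → side 5 (new)  [load 21/28]
  12 → side 6 (new)  [load 12/28]
6 tape sides opened.

6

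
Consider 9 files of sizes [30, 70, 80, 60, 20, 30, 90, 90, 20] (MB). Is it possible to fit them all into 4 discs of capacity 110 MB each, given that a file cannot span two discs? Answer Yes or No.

Total = 490 MB; ⌈490/110⌉ = 5.
At least 5 discs are required, but only 4 are allowed.

No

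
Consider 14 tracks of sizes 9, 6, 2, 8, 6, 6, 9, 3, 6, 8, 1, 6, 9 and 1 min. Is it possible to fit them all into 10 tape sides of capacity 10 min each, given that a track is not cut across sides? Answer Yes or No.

A valid assignment using 10 tape sides:
  side 1: 9 + 1 = 10
  side 2: 9 + 1 = 10
  side 3: 9 = 9
  side 4: 8 + 2 = 10
  side 5: 8 = 8
  side 6: 6 + 3 = 9
  side 7: 6 = 6
  side 8: 6 = 6
  side 9: 6 = 6
  side 10: 6 = 6
Every load is within 10 min, so 10 tape sides suffice.

Yes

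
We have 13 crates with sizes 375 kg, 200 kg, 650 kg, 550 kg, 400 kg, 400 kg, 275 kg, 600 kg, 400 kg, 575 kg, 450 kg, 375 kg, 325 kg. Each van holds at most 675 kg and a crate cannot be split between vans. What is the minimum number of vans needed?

Total = 650 + 600 + 575 + 550 + 450 + 400 + 400 + 400 + 375 + 375 + 325 + 275 + 200 = 5575 kg.
Lower bound: ⌈5575/675⌉ = 9 vans.
Also, 10 crates each exceed 675/2 kg, and no two of those can share a van, so at least 10 vans are needed.
A packing using 11 vans:
  van 1: 650 = 650
  van 2: 600 = 600
  van 3: 575 = 575
  van 4: 550 = 550
  van 5: 450 + 200 = 650
  van 6: 400 + 275 = 675
  van 7: 400 = 400
  van 8: 400 = 400
  van 9: 375 = 375
  van 10: 375 = 375
  van 11: 325 = 325
No arrangement into 10 vans stays within capacity, so 11 is optimal.

11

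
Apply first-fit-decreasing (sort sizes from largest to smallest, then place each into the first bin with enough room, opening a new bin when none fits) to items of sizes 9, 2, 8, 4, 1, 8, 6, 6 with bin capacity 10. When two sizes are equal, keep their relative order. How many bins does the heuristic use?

5

Sorted descending: 9, 8, 8, 6, 6, 4, 2, 1.
  9 → bin 1 (new)  [load 9/10]
  8 → bin 2 (new)  [load 8/10]
  8 → bin 3 (new)  [load 8/10]
  6 → bin 4 (new)  [load 6/10]
  6 → bin 5 (new)  [load 6/10]
  4 → bin 4  [load 10/10]
  2 → bin 2  [load 10/10]
  1 → bin 1  [load 10/10]
5 bins opened.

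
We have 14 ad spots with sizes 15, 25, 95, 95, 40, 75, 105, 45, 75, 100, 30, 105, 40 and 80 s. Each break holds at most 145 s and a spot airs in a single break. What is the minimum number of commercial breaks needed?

Total = 105 + 105 + 100 + 95 + 95 + 80 + 75 + 75 + 45 + 40 + 40 + 30 + 25 + 15 = 925 s.
Lower bound: ⌈925/145⌉ = 7 commercial breaks.
Also, 8 ad spots each exceed 145/2 s, and no two of those can share a break, so at least 8 commercial breaks are needed.
A packing using 8 commercial breaks:
  break 1: 105 + 40 = 145
  break 2: 105 + 40 = 145
  break 3: 100 + 45 = 145
  break 4: 95 + 30 + 15 = 140
  break 5: 95 + 25 = 120
  break 6: 80 = 80
  break 7: 75 = 75
  break 8: 75 = 75
This matches the lower bound, so 8 is optimal.

8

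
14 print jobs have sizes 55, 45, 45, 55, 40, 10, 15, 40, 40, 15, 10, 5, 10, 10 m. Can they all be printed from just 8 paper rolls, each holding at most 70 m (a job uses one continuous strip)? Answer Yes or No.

A valid assignment using 7 paper rolls:
  roll 1: 55 + 15 = 70
  roll 2: 55 + 15 = 70
  roll 3: 45 + 10 + 10 + 5 = 70
  roll 4: 45 + 10 + 10 = 65
  roll 5: 40 = 40
  roll 6: 40 = 40
  roll 7: 40 = 40
That uses only 7 ≤ 8, so 8 paper rolls are enough.

Yes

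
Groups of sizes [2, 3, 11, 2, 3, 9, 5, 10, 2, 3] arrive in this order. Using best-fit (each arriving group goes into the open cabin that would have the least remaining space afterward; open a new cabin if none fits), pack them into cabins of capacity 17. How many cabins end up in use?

  2 → cabin 1 (new)  [load 2/17]
  3 → cabin 1  [load 5/17]
  11 → cabin 1  [load 16/17]
  2 → cabin 2 (new)  [load 2/17]
  3 → cabin 2  [load 5/17]
  9 → cabin 2  [load 14/17]
  5 → cabin 3 (new)  [load 5/17]
  10 → cabin 3  [load 15/17]
  2 → cabin 3  [load 17/17]
  3 → cabin 2  [load 17/17]
3 cabins opened.

3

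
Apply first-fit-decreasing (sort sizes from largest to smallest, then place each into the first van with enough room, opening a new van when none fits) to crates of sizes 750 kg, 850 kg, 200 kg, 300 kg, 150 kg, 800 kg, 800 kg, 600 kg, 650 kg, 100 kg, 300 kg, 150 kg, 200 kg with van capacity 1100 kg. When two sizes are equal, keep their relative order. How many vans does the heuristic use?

Sorted descending: 850, 800, 800, 750, 650, 600, 300, 300, 200, 200, 150, 150, 100.
  850 → van 1 (new)  [load 850/1100]
  800 → van 2 (new)  [load 800/1100]
  800 → van 3 (new)  [load 800/1100]
  750 → van 4 (new)  [load 750/1100]
  650 → van 5 (new)  [load 650/1100]
  600 → van 6 (new)  [load 600/1100]
  300 → van 2  [load 1100/1100]
  300 → van 3  [load 1100/1100]
  200 → van 1  [load 1050/1100]
  200 → van 4  [load 950/1100]
  150 → van 4  [load 1100/1100]
  150 → van 5  [load 800/1100]
  100 → van 5  [load 900/1100]
6 vans opened.

6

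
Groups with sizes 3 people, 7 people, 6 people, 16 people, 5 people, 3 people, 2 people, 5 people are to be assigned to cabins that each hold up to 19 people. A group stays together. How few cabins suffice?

Total = 16 + 7 + 6 + 5 + 5 + 3 + 3 + 2 = 47 people.
Lower bound: ⌈47/19⌉ = 3 cabins.
A packing using 3 cabins:
  cabin 1: 16 + 3 = 19
  cabin 2: 7 + 6 + 5 = 18
  cabin 3: 5 + 3 + 2 = 10
This matches the lower bound, so 3 is optimal.

3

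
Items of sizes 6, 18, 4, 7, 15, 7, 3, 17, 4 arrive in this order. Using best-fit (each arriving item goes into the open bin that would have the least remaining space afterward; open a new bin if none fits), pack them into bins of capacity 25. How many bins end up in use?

  6 → bin 1 (new)  [load 6/25]
  18 → bin 1  [load 24/25]
  4 → bin 2 (new)  [load 4/25]
  7 → bin 2  [load 11/25]
  15 → bin 3 (new)  [load 15/25]
  7 → bin 3  [load 22/25]
  3 → bin 3  [load 25/25]
  17 → bin 4 (new)  [load 17/25]
  4 → bin 4  [load 21/25]
4 bins opened.

4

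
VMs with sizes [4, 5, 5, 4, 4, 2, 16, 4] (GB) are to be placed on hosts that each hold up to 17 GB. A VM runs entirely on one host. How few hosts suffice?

3

Total = 16 + 5 + 5 + 4 + 4 + 4 + 4 + 2 = 44 GB.
Lower bound: ⌈44/17⌉ = 3 hosts.
A packing using 3 hosts:
  host 1: 16 = 16
  host 2: 5 + 5 + 4 + 2 = 16
  host 3: 4 + 4 + 4 = 12
This matches the lower bound, so 3 is optimal.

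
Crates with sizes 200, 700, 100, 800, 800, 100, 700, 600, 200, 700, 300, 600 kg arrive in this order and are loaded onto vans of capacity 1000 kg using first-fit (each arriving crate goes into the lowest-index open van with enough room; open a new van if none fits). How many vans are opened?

  200 → van 1 (new)  [load 200/1000]
  700 → van 1  [load 900/1000]
  100 → van 1  [load 1000/1000]
  800 → van 2 (new)  [load 800/1000]
  800 → van 3 (new)  [load 800/1000]
  100 → van 2  [load 900/1000]
  700 → van 4 (new)  [load 700/1000]
  600 → van 5 (new)  [load 600/1000]
  200 → van 3  [load 1000/1000]
  700 → van 6 (new)  [load 700/1000]
  300 → van 4  [load 1000/1000]
  600 → van 7 (new)  [load 600/1000]
7 vans opened.

7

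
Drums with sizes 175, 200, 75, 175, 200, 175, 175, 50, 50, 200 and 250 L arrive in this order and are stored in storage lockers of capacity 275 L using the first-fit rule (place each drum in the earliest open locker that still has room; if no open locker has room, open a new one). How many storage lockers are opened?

8

  175 → locker 1 (new)  [load 175/275]
  200 → locker 2 (new)  [load 200/275]
  75 → locker 1  [load 250/275]
  175 → locker 3 (new)  [load 175/275]
  200 → locker 4 (new)  [load 200/275]
  175 → locker 5 (new)  [load 175/275]
  175 → locker 6 (new)  [load 175/275]
  50 → locker 2  [load 250/275]
  50 → locker 3  [load 225/275]
  200 → locker 7 (new)  [load 200/275]
  250 → locker 8 (new)  [load 250/275]
8 storage lockers opened.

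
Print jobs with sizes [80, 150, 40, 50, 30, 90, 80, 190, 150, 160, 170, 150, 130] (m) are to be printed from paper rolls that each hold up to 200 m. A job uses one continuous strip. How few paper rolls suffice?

Total = 190 + 170 + 160 + 150 + 150 + 150 + 130 + 90 + 80 + 80 + 50 + 40 + 30 = 1470 m.
Lower bound: ⌈1470/200⌉ = 8 paper rolls.
A packing using 9 paper rolls:
  roll 1: 190 = 190
  roll 2: 170 + 30 = 200
  roll 3: 160 + 40 = 200
  roll 4: 150 + 50 = 200
  roll 5: 150 = 150
  roll 6: 150 = 150
  roll 7: 130 = 130
  roll 8: 90 + 80 = 170
  roll 9: 80 = 80
No arrangement into 8 paper rolls stays within capacity, so 9 is optimal.

9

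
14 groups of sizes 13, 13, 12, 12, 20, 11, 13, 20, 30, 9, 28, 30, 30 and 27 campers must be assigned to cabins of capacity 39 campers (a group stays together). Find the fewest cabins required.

8

Total = 30 + 30 + 30 + 28 + 27 + 20 + 20 + 13 + 13 + 13 + 12 + 12 + 11 + 9 = 268 campers.
Lower bound: ⌈268/39⌉ = 7 cabins.
A packing using 8 cabins:
  cabin 1: 30 + 9 = 39
  cabin 2: 30 = 30
  cabin 3: 30 = 30
  cabin 4: 28 + 11 = 39
  cabin 5: 27 + 12 = 39
  cabin 6: 20 + 13 = 33
  cabin 7: 20 + 13 = 33
  cabin 8: 13 + 12 = 25
No arrangement into 7 cabins stays within capacity, so 8 is optimal.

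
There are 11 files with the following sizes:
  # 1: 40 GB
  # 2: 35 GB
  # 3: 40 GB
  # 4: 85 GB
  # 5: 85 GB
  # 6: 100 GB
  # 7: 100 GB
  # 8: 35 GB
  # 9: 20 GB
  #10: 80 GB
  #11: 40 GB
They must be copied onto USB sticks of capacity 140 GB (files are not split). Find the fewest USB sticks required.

5

Total = 100 + 100 + 85 + 85 + 80 + 40 + 40 + 40 + 35 + 35 + 20 = 660 GB.
Lower bound: ⌈660/140⌉ = 5 USB sticks.
A packing using 5 USB sticks:
  USB stick 1: 100 + 40 = 140
  USB stick 2: 100 + 40 = 140
  USB stick 3: 85 + 40 = 125
  USB stick 4: 85 + 35 + 20 = 140
  USB stick 5: 80 + 35 = 115
This matches the lower bound, so 5 is optimal.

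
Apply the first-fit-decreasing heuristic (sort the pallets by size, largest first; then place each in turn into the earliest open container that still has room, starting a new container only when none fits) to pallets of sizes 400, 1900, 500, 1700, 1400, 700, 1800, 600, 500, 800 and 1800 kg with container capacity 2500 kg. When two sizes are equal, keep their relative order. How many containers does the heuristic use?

5

Sorted descending: 1900, 1800, 1800, 1700, 1400, 800, 700, 600, 500, 500, 400.
  1900 → container 1 (new)  [load 1900/2500]
  1800 → container 2 (new)  [load 1800/2500]
  1800 → container 3 (new)  [load 1800/2500]
  1700 → container 4 (new)  [load 1700/2500]
  1400 → container 5 (new)  [load 1400/2500]
  800 → container 4  [load 2500/2500]
  700 → container 2  [load 2500/2500]
  600 → container 1  [load 2500/2500]
  500 → container 3  [load 2300/2500]
  500 → container 5  [load 1900/2500]
  400 → container 5  [load 2300/2500]
5 containers opened.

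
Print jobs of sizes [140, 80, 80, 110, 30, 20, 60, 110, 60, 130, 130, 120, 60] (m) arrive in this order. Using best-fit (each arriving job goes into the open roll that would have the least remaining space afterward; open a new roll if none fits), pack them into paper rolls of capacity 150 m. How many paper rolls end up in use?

9

  140 → roll 1 (new)  [load 140/150]
  80 → roll 2 (new)  [load 80/150]
  80 → roll 3 (new)  [load 80/150]
  110 → roll 4 (new)  [load 110/150]
  30 → roll 4  [load 140/150]
  20 → roll 2  [load 100/150]
  60 → roll 3  [load 140/150]
  110 → roll 5 (new)  [load 110/150]
  60 → roll 6 (new)  [load 60/150]
  130 → roll 7 (new)  [load 130/150]
  130 → roll 8 (new)  [load 130/150]
  120 → roll 9 (new)  [load 120/150]
  60 → roll 6  [load 120/150]
9 paper rolls opened.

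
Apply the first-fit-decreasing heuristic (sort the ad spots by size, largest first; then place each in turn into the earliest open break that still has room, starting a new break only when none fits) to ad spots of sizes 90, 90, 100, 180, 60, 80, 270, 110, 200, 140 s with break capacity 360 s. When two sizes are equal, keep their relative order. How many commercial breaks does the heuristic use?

Sorted descending: 270, 200, 180, 140, 110, 100, 90, 90, 80, 60.
  270 → break 1 (new)  [load 270/360]
  200 → break 2 (new)  [load 200/360]
  180 → break 3 (new)  [load 180/360]
  140 → break 2  [load 340/360]
  110 → break 3  [load 290/360]
  100 → break 4 (new)  [load 100/360]
  90 → break 1  [load 360/360]
  90 → break 4  [load 190/360]
  80 → break 4  [load 270/360]
  60 → break 3  [load 350/360]
4 commercial breaks opened.

4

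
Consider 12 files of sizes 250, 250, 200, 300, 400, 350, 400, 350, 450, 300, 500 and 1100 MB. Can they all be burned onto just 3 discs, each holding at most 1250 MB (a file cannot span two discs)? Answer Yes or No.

No

Total = 4850 MB; ⌈4850/1250⌉ = 4.
At least 4 discs are required, but only 3 are allowed.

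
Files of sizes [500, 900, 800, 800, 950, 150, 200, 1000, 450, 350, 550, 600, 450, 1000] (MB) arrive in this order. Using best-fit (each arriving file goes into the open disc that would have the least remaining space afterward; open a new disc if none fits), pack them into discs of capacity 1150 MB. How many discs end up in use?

  500 → disc 1 (new)  [load 500/1150]
  900 → disc 2 (new)  [load 900/1150]
  800 → disc 3 (new)  [load 800/1150]
  800 → disc 4 (new)  [load 800/1150]
  950 → disc 5 (new)  [load 950/1150]
  150 → disc 5  [load 1100/1150]
  200 → disc 2  [load 1100/1150]
  1000 → disc 6 (new)  [load 1000/1150]
  450 → disc 1  [load 950/1150]
  350 → disc 3  [load 1150/1150]
  550 → disc 7 (new)  [load 550/1150]
  600 → disc 7  [load 1150/1150]
  450 → disc 8 (new)  [load 450/1150]
  1000 → disc 9 (new)  [load 1000/1150]
9 discs opened.

9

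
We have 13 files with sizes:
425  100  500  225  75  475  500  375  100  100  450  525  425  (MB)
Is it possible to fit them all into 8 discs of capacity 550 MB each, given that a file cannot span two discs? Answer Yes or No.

Total = 4275 MB; ⌈4275/550⌉ = 8.
The bound of 8 does not rule out 8, but exhaustive search shows no assignment into 8 discs of capacity 550 MB exists — the minimum is 9.

No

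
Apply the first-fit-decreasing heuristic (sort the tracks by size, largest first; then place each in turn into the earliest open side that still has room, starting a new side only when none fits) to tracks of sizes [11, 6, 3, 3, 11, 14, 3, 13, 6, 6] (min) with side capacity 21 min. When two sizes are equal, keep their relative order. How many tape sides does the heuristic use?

4

Sorted descending: 14, 13, 11, 11, 6, 6, 6, 3, 3, 3.
  14 → side 1 (new)  [load 14/21]
  13 → side 2 (new)  [load 13/21]
  11 → side 3 (new)  [load 11/21]
  11 → side 4 (new)  [load 11/21]
  6 → side 1  [load 20/21]
  6 → side 2  [load 19/21]
  6 → side 3  [load 17/21]
  3 → side 3  [load 20/21]
  3 → side 4  [load 14/21]
  3 → side 4  [load 17/21]
4 tape sides opened.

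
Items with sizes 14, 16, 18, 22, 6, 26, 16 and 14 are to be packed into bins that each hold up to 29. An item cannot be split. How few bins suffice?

Total = 26 + 22 + 18 + 16 + 16 + 14 + 14 + 6 = 132.
Lower bound: ⌈132/29⌉ = 5 bins.
A packing using 6 bins:
  bin 1: 26 = 26
  bin 2: 22 + 6 = 28
  bin 3: 18 = 18
  bin 4: 16 = 16
  bin 5: 16 = 16
  bin 6: 14 + 14 = 28
No arrangement into 5 bins stays within capacity, so 6 is optimal.

6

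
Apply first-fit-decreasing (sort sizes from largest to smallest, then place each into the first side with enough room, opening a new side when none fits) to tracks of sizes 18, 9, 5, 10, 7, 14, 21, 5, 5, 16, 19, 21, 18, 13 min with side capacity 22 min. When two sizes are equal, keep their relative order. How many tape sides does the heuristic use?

9

Sorted descending: 21, 21, 19, 18, 18, 16, 14, 13, 10, 9, 7, 5, 5, 5.
  21 → side 1 (new)  [load 21/22]
  21 → side 2 (new)  [load 21/22]
  19 → side 3 (new)  [load 19/22]
  18 → side 4 (new)  [load 18/22]
  18 → side 5 (new)  [load 18/22]
  16 → side 6 (new)  [load 16/22]
  14 → side 7 (new)  [load 14/22]
  13 → side 8 (new)  [load 13/22]
  10 → side 9 (new)  [load 10/22]
  9 → side 8  [load 22/22]
  7 → side 7  [load 21/22]
  5 → side 6  [load 21/22]
  5 → side 9  [load 15/22]
  5 → side 9  [load 20/22]
9 tape sides opened.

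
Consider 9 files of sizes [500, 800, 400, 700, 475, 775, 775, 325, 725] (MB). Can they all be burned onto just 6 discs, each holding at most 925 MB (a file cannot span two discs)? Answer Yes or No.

Total = 5475 MB; ⌈5475/925⌉ = 6.
7 files each exceed half the capacity and cannot share a disc, forcing at least 7 discs.
At least 7 discs are required, but only 6 are allowed.

No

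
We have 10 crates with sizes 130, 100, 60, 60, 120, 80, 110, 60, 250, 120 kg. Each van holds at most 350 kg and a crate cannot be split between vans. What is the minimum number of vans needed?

4

Total = 250 + 130 + 120 + 120 + 110 + 100 + 80 + 60 + 60 + 60 = 1090 kg.
Lower bound: ⌈1090/350⌉ = 4 vans.
A packing using 4 vans:
  van 1: 250 + 100 = 350
  van 2: 130 + 120 + 80 = 330
  van 3: 120 + 110 + 60 + 60 = 350
  van 4: 60 = 60
This matches the lower bound, so 4 is optimal.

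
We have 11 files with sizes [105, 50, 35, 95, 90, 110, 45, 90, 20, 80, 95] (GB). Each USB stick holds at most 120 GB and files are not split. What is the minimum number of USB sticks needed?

Total = 110 + 105 + 95 + 95 + 90 + 90 + 80 + 50 + 45 + 35 + 20 = 815 GB.
Lower bound: ⌈815/120⌉ = 7 USB sticks.
A packing using 8 USB sticks:
  USB stick 1: 110 = 110
  USB stick 2: 105 = 105
  USB stick 3: 95 + 20 = 115
  USB stick 4: 95 = 95
  USB stick 5: 90 = 90
  USB stick 6: 90 = 90
  USB stick 7: 80 + 35 = 115
  USB stick 8: 50 + 45 = 95
No arrangement into 7 USB sticks stays within capacity, so 8 is optimal.

8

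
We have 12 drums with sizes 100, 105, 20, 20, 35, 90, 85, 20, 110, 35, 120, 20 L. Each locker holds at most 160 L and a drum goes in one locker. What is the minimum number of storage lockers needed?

Total = 120 + 110 + 105 + 100 + 90 + 85 + 35 + 35 + 20 + 20 + 20 + 20 = 760 L.
Lower bound: ⌈760/160⌉ = 5 storage lockers.
Also, 6 drums each exceed 80 L, and no two of those can share a locker, so at least 6 storage lockers are needed.
A packing using 6 storage lockers:
  locker 1: 120 + 35 = 155
  locker 2: 110 + 35 = 145
  locker 3: 105 + 20 + 20 = 145
  locker 4: 100 + 20 + 20 = 140
  locker 5: 90 = 90
  locker 6: 85 = 85
This matches the lower bound, so 6 is optimal.

6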